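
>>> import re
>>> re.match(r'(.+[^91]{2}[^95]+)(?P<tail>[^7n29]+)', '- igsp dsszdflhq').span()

This matches one or more of any character, then exactly 2 of any character except [91], then one or more of any character except [95] (captured); then one or more of any character except [7n29] (captured as 'tail').
`match` is anchored at position 0; if the pattern doesn't fit there, it returns None.
The match spans [0:16] → '- igsp dsszdflhq'.
Captured: group 1 = '- igsp dsszdflh', group 2 = 'q'.

(0, 16)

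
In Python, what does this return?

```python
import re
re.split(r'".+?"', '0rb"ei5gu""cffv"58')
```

['0rb', '', '58']

With the lazy modifier that quantifier settles for the fewest repetitions that let the rest of the pattern succeed (the atoms after it are unaffected and can still be greedy).
Each match becomes a cut point; 3 segments remain.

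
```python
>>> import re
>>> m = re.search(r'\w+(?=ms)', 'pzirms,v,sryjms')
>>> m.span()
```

The positive lookaround only admits positions where the adjacent text matches; those characters stay outside the span.
`re.search` tries every starting position until one works.
The match spans [0:4] → 'pzir'.

(0, 4)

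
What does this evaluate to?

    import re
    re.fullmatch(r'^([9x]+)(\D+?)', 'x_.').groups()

('x', '_.')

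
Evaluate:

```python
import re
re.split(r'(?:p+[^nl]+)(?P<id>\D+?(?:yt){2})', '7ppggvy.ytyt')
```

['7', '.ytyt', '']

Pattern: one or more of a literal 'p', then one or more of any character except [nl] (non-capturing group); then one or more of a non-digit (lazy), then the literal 'yt' repeated 2 times (captured as 'id').
Matches to split on: at [1:12] → 'ppggvy.ytyt'.
With a capturing group present, the delimiter's captured portion is kept in the result list.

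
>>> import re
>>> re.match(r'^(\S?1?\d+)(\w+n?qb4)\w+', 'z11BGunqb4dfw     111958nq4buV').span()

(0, 13)

This matches anchored at the start of the string; then optionally a non-whitespace character, then optionally a literal '1', then one or more of a digit (captured); then one or more of a word character, then optionally the literal 'n', then the literal 'qb4' (captured); then one or more of a word character.
With `match`, the pattern is implicitly anchored at the beginning.
The match spans [0:13] → 'z11BGunqb4dfw'.
Captured: group 1 = 'z11', group 2 = 'BGunqb4'.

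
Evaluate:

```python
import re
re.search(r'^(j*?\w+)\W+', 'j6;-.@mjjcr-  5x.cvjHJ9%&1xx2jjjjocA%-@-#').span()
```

(0, 6)

The pattern matches anchored at the start of the string; then zero or more of the literal 'j' (lazy), then one or more of a word character (captured); then one or more of a non-word character.
The match spans [0:6] → 'j6;-.@'.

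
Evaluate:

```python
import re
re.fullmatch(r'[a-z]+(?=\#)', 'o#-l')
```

None

The `(?=…)`/`(?<=…)` assertion just peeks at neighbouring text; it doesn't advance the match position.
`fullmatch` succeeds only if the pattern covers the string from start to end.
Here there's no way to consume every character, so the call returns None.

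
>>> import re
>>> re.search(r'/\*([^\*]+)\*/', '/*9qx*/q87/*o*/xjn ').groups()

Unlike `match`, `search` isn't anchored — it looks for the pattern anywhere in the string.
The match spans [0:7] → '/*9qx*/'.
Captured: group 1 = '9qx'.

('9qx',)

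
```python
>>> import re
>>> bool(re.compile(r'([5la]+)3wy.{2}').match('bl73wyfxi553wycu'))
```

False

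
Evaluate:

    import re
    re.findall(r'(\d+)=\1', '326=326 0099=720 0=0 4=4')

A backreference is literal: `\1` must see the identical characters the first group matched.
Scanning left to right: at [0:7] match '326=326', group 1 = '326'; at [17:20] match '0=0', group 1 = '0'; at [21:24] match '4=4', group 1 = '4'.
One capturing group, so `findall` returns just the captured substring from each match — 3 in all.

['326', '0', '4']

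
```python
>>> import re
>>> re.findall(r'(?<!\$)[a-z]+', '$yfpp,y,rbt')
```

A negative assertion filters positions out without eating any characters.
Scanning left to right: at [2:5] → 'fpp'; at [6:7] → 'y'; at [8:11] → 'rbt'.
Since nothing is captured, `findall` lists the 3 matched substrings directly.

['fpp', 'y', 'rbt']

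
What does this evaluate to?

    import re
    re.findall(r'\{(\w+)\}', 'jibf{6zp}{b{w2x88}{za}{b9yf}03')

['6zp', 'w2x88', 'za', 'b9yf']

Walking the string: at [4:9] match '{6zp}', group 1 = '6zp'; at [11:18] match '{w2x88}', group 1 = 'w2x88'; at [18:22] match '{za}', group 1 = 'za'; at [22:28] match '{b9yf}', group 1 = 'b9yf'.
Because there's exactly one group, `findall` drops the full match and keeps group 1 from each hit.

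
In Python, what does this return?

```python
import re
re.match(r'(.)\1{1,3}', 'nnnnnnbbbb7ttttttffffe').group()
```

After group 1 captures some text, `\1` only succeeds where that same text appears again.
`re.match` won't scan ahead — the pattern has to work from the very first character.
The match spans [0:4] → 'nnnn'.
Captured: group 1 = 'n'.

'nnnn'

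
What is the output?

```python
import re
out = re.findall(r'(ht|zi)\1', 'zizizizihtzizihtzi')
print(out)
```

['zi', 'zi', 'zi']

After group 1 captures some text, `\1` only succeeds where that same text appears again.
Scanning left to right: at [0:4] match 'zizi', group 1 = 'zi'; at [4:8] match 'zizi', group 1 = 'zi'; at [10:14] match 'zizi', group 1 = 'zi'.
With a single group, `findall` returns only what that group captured — 3 items.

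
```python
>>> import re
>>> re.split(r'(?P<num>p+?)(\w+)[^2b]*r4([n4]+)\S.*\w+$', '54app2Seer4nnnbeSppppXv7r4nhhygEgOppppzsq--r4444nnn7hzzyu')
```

This matches one or more of a literal 'p' (lazy) (captured as 'num'); then one or more of a word character (captured); then zero or more of any character except [2b], then the literal 'r4'; then one or more of one of [n4] (captured); then a non-whitespace character; then zero or more of any character, then one or more of a word character; then anchored at the end.
Because the quantifier is non-greedy, it stops expanding at the earliest point where the rest of the pattern can succeed.
Matches to split on: at [3:57] → 'pp2Seer4nnnbeSppppXv7r4nhhygEgOppppzsq--r4444nnn7hzzyu'.
Because the pattern has a capturing group, `split` also inserts each captured text between the pieces.

['54a', 'p', 'p2Seer4nnnbeSppppXv7r4nhhygEgOppppzsq', '444nnn', '']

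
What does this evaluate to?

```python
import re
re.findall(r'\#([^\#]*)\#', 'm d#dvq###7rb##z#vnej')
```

Because there's exactly one group, `findall` drops the full match and keeps group 1 from each hit.

['dvq', '', '']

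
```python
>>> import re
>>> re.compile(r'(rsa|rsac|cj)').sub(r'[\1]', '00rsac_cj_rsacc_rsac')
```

'00[rsa]c_[cj]_[rsa]cc_[rsa]c'

`|` is ordered: at each position the engine commits to the first alternative that works.
Matches: at [2:5] → 'rsa'; at [7:9] → 'cj'; at [10:13] → 'rsa'; at [16:19] → 'rsa'.
The replacement refers to a captured group, so each match is rewritten using its own captured text.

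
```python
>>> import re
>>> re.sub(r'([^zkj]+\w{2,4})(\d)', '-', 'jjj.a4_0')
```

This matches one or more of any character except [zkj], then 2 to 4 of a word character (captured); then a digit (captured).
Matches: at [3:8] → '.a4_0'.
Each match is replaced by '-'.

'jjj-'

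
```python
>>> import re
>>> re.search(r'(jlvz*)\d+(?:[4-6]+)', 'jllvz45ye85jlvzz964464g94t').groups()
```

('jlvzz',)

Pattern: the literal 'jlv', then zero or more of a literal 'z' (captured); then one or more of a digit; then one or more of a character in [4-6] (non-capturing group).
`re.search` scans for the first position where the pattern succeeds.
The match spans [11:22] → 'jlvzz964464'.
Captured: group 1 = 'jlvzz'.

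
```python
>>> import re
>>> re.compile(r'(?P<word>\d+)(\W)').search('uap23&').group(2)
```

'&'

The pattern matches one or more of a digit (captured as 'word'); then a non-word character (captured).
`search` walks the string left to right and returns the first match it finds.
The match spans [3:6] → '23&'.
Captured: group 1 = '23', group 2 = '&'.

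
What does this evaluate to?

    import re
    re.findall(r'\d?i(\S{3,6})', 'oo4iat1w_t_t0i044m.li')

['at1w_t', '044m.l']

The pattern matches optionally a digit, then a literal 'i'; then 3 to 6 of a non-whitespace character (captured).
Because there's exactly one group, `findall` drops the full match and keeps group 1 from each hit.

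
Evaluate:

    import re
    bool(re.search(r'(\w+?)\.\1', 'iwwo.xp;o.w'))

False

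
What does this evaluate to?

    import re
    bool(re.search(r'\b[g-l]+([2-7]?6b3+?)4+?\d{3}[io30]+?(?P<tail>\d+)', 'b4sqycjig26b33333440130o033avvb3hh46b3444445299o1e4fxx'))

The pattern matches a word boundary (`\b`, zero-width); then one or more of a character in [g-l]; then optionally a character in [2-7], then the literal '6b', then one or more of the literal '3' (lazy) (captured); then one or more of a literal '4' (lazy); then exactly 3 of a digit, then one or more of one of [io30] (lazy); then one or more of a digit (captured as 'tail').
`re.search` tries every starting position until one works.
Here no position works, so the call returns None, and `bool(None)` is False.

False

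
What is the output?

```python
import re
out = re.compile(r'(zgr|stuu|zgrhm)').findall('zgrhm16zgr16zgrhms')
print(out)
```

['zgr', 'zgr', 'zgr']

Alternation tries branches left to right and keeps the first one that lets the overall match succeed at that position.
Scanning left to right: at [0:3] match 'zgr', group 1 = 'zgr'; at [7:10] match 'zgr', group 1 = 'zgr'; at [12:15] match 'zgr', group 1 = 'zgr'.
`findall` collects group 1 from each match (3 total).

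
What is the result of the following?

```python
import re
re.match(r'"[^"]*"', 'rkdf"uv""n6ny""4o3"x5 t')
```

None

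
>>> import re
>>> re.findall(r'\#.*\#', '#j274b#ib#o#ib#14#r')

['#j274b#ib#o#ib#14#']

Since nothing is captured, `findall` lists the 1 matched substring directly.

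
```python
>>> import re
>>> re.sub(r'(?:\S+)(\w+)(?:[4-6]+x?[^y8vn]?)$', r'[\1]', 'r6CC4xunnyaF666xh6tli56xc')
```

'[5]'

This matches one or more of a non-whitespace character (non-capturing group); then one or more of a word character (captured); then one or more of a character in [4-6], then optionally the literal 'x', then optionally any character except [y8vn] (non-capturing group); then anchored at the end.
Matches: at [0:25] → 'r6CC4xunnyaF666xh6tli56xc'.
Each match is replaced using the text its own group 1 captured.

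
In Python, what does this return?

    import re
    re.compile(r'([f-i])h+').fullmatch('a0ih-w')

The pattern matches a character in [f-i] (captured); then one or more of a literal 'h'.
For `fullmatch`, every character of the input must be accounted for by the pattern.
Here the pattern can't cover the whole string, so the call returns None.

None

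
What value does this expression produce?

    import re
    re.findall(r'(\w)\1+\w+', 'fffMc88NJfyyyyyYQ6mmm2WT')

['f']

The backreference `\1` re-matches whatever the first group consumed, character for character.
Because there's exactly one group, `findall` drops the full match and keeps group 1 from the one hit.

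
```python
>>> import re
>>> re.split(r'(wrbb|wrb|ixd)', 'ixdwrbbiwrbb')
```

['', 'ixd', '', 'wrbb', 'i', 'wrbb', '']

Alternation isn't longest-match — the leftmost alternative that fits at this position is chosen.
Matches to split on: at [0:3] → 'ixd'; at [3:7] → 'wrbb'; at [8:12] → 'wrbb'.
The group in the pattern means `split` returns the separators' captures alongside the pieces.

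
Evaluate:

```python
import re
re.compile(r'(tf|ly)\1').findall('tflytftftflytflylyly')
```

['tf', 'ly']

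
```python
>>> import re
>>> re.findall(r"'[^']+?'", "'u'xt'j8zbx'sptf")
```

Matches: at [0:3] → "'u'"; at [5:12] → "'j8zbx'".
`findall` yields the raw match text (2 of them) because the pattern has no groups.

["'u'", "'j8zbx'"]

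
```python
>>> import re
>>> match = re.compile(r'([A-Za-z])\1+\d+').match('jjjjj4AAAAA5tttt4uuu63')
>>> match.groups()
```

('j',)

The match spans [0:6] → 'jjjjj4'.
Captured: group 1 = 'j'.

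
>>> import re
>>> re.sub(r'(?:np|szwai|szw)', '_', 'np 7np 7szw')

'_ 7_ 7_'

Matches: at [0:2] → 'np'; at [4:6] → 'np'; at [8:11] → 'szw'.
Each match is replaced by '_'.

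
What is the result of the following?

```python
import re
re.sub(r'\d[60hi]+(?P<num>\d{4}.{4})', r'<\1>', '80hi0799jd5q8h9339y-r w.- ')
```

'<0799jd5q><9339y-r >w.- '

The replacement refers to a captured group, so each match is rewritten using its own captured text.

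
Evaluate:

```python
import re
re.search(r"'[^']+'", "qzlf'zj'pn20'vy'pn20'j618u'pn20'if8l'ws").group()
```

`search` walks the string left to right and returns the first match it finds.
The match spans [4:8] → "'zj'".

"'zj'"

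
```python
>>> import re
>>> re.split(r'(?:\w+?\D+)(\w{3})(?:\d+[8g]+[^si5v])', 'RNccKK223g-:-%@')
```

['', 'K22', ':-%@']

The pattern matches one or more of a word character (lazy), then one or more of a non-digit (non-capturing group); then exactly 3 of a word character (captured); then one or more of a digit, then one or more of one of [8g], then any character except [si5v] (non-capturing group).
Matches to split on: at [0:11] → 'RNccKK223g-'.
With a capturing group present, the delimiter's captured portion is kept in the result list.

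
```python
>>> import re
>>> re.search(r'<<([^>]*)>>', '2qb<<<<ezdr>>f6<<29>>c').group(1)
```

`search` walks the string left to right and returns the first match it finds.
The match spans [3:13] → '<<<<ezdr>>'.
Captured: group 1 = '<<ezdr'.

'<<ezdr'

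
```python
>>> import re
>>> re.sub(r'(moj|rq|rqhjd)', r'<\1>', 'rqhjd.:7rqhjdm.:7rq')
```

Branches in `(...|...)` are attempted left-to-right; the first branch that allows the whole pattern to succeed is taken.
Each match is replaced using the text its own group 1 captured.

'<rq>hjd.:7<rq>hjdm.:7<rq>'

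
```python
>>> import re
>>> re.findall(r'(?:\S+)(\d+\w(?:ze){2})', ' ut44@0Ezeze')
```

This matches one or more of a non-whitespace character (non-capturing group); then one or more of a digit, then a word character, then the literal 'ze' repeated 2 times (captured).
Scanning left to right: at [1:12] match 'ut44@0Ezeze', group 1 = '0Ezeze'.
Because there's exactly one group, `findall` drops the full match and keeps group 1 from the one hit.

['0Ezeze']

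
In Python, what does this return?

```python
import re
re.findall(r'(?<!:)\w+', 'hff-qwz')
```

`(?!…)`/`(?<!…)` only lets a position through if the neighbouring text does NOT match; no characters are consumed.
Walking the string: at [0:3] → 'hff'; at [4:7] → 'qwz'.
Since nothing is captured, `findall` lists the 2 matched substrings directly.

['hff', 'qwz']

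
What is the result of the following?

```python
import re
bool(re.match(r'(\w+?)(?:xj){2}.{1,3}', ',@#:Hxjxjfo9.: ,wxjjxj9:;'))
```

Pattern: one or more of a word character (lazy) (captured); then the literal 'xj' repeated 2 times, then 1 to 3 of any character.
`re.match` only tries the pattern at the start of the string.
Here the string doesn't start with a match, so the call returns None, and `bool(None)` is False.

False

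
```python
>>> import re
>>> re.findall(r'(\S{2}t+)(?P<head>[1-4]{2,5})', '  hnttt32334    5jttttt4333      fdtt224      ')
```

This matches exactly 2 of a non-whitespace character, then one or more of a literal 't' (captured); then 2 to 5 of a character in [1-4] (captured as 'head').
Matches: at [2:12] match 'hnttt32334', groups = ('hnttt', '32334'); at [16:27] match '5jttttt4333', groups = ('5jttttt', '4333'); at [33:40] match 'fdtt224', groups = ('fdtt', '224').
`findall` packs the 2 group values into a tuple for every match.

[('hnttt', '32334'), ('5jttttt', '4333'), ('fdtt', '224')]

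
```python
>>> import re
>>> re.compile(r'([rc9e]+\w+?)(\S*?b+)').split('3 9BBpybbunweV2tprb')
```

['3 ', '9B', 'Bpybb', 'unw', 'eV', '2tprb', '']

Because the quantifier is non-greedy, it stops expanding at the earliest point where the rest of the pattern can succeed.
The group in the pattern means `split` returns the separators' captures alongside the pieces.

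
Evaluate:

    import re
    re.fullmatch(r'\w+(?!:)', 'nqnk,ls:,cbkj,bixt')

None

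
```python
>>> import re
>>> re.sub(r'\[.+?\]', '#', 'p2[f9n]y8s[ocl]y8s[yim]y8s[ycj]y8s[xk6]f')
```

'p2#y8s#y8s#y8s#y8s#f'

Lazy quantifiers expand one character at a time until the remainder of the pattern can match.
Matches: at [2:7] → '[f9n]'; at [10:15] → '[ocl]'; at [18:23] → '[yim]'; at [26:31] → '[ycj]'; at [34:39] → '[xk6]'.
Each match is replaced by '#'.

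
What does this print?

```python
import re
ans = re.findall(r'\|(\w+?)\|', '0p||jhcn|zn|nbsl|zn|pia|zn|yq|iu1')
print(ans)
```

['jhcn', 'nbsl', 'pia', 'yq']

Because there's exactly one group, `findall` drops the full match and keeps group 1 from each hit.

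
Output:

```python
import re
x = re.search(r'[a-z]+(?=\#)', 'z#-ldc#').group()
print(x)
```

The positive lookaround only admits positions where the adjacent text matches; those characters stay outside the span.
Unlike `match`, `search` isn't anchored — it looks for the pattern anywhere in the string.
The match spans [0:1] → 'z'.

z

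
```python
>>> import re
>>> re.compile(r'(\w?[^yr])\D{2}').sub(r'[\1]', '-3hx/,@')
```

'-[3h],@'

This matches optionally a word character, then any character except [yr] (captured); then exactly 2 of a non-digit.
`\1` in the replacement pulls in group 1's text for each match.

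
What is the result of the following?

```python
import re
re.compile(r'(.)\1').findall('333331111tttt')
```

After group 1 captures some text, `\1` only succeeds where that same text appears again.
Matches: at [0:2] match '33', group 1 = '3'; at [2:4] match '33', group 1 = '3'; at [5:7] match '11', group 1 = '1'; at [7:9] match '11', group 1 = '1'; at [9:11] match 'tt', group 1 = 't'; ….
One capturing group, so `findall` returns just the captured substring from each match — 6 in all.

['3', '3', '1', '1', 't', 't']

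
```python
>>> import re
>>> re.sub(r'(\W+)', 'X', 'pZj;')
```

This matches one or more of a non-word character (captured).
Every occurrence is swapped for 'X'.

'pZjX'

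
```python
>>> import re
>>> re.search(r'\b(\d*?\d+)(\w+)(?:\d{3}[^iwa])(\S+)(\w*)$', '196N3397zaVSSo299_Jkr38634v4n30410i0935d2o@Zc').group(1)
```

'196'

Pattern: a word boundary (`\b`, zero-width); then zero or more of a digit (lazy), then one or more of a digit (captured); then one or more of a word character (captured); then exactly 3 of a digit, then any character except [iwa] (non-capturing group); then one or more of a non-whitespace character (captured); then zero or more of a word character (captured); then anchored at the end.
`search` walks the string left to right and returns the first match it finds.
The match spans [0:45] → '196N3397zaVSSo299_Jkr38634v4n30410i0935d2o@Zc'.
Captured: group 1 = '196', group 2 = 'N3397zaVSSo299_Jkr38634v4n30410i0', group 3 = '2o@Zc', group 4 = ''.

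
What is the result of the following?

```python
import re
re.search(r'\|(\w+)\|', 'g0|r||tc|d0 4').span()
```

(2, 5)

`re.search` tries every starting position until one works.
The match spans [2:5] → '|r|'.
Captured: group 1 = 'r'.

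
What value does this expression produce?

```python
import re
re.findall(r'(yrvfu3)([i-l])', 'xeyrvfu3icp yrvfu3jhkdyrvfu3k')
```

[('yrvfu3', 'i'), ('yrvfu3', 'j'), ('yrvfu3', 'k')]

Pattern: the literal 'yrv', then the literal 'fu3' (captured); then a character in [i-l] (captured).
Walking the string: at [2:9] match 'yrvfu3i', groups = ('yrvfu3', 'i'); at [12:19] match 'yrvfu3j', groups = ('yrvfu3', 'j'); at [22:29] match 'yrvfu3k', groups = ('yrvfu3', 'k').
`findall` packs the 2 group values into a tuple for every match.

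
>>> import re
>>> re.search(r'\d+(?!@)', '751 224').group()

The negative lookahead/lookbehind blocks any match where the forbidden context is present.
`search` walks the string left to right and returns the first match it finds.
The match spans [0:3] → '751'.

'751'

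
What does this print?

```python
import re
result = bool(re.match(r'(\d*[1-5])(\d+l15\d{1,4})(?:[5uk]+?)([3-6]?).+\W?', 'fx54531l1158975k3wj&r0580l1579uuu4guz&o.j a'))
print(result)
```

`re.match` only tries the pattern at the start of the string.
Here position 0 doesn't satisfy it, so the call returns None, and `bool(None)` is False.

False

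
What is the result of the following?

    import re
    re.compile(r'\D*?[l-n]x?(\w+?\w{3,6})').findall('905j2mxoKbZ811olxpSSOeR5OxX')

With the lazy modifier that quantifier settles for the fewest repetitions that let the rest of the pattern succeed (the atoms after it are unaffected and can still be greedy).
Because there's exactly one group, `findall` drops the full match and keeps group 1 from each hit.

['oKbZ811', 'pSSOeR5']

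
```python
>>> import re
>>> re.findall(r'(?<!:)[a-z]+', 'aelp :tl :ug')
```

['aelp', 'l', 'g']

A negative assertion filters positions out without eating any characters.
With no groups in the pattern, `findall` gives back each whole match — 3 here.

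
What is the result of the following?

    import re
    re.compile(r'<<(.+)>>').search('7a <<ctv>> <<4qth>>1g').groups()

('ctv>> <<4qth',)

`re.search` scans for the first position where the pattern succeeds.
The match spans [3:19] → '<<ctv>> <<4qth>>'.
Captured: group 1 = 'ctv>> <<4qth'.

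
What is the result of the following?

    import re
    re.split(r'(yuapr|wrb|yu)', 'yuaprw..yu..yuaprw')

['', 'yuapr', 'w..', 'yu', '..', 'yuapr', 'w']

Alternation tries branches left to right and keeps the first one that lets the overall match succeed at that position.
Because the pattern has a capturing group, `split` also inserts each captured text between the pieces.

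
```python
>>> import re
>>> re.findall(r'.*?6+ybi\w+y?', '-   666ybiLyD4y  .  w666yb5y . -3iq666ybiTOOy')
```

['-   666ybiLyD4y', '  .  w666yb5y . -3iq666ybiTOOy']

Lazy quantifiers expand one character at a time until the remainder of the pattern can match.
`findall` yields the raw match text (2 of them) because the pattern has no groups.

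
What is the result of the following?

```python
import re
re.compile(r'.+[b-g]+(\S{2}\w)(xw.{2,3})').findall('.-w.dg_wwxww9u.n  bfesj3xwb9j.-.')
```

[('sj3', 'xwb9j')]

This matches one or more of any character, then one or more of a character in [b-g]; then exactly 2 of a non-whitespace character, then a word character (captured); then the literal 'xw', then 2 to 3 of any character (captured).
Scanning left to right: at [0:29] match '.-w.dg_wwxww9u.n  bfesj3xwb9j', groups = ('sj3', 'xwb9j').
Multiple groups make `findall` return tuples — one 2-tuple for the one match.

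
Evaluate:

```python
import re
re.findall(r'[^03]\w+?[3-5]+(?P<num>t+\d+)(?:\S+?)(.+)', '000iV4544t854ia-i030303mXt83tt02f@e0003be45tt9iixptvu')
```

The pattern matches any character except [03], then one or more of a word character (lazy), then one or more of a character in [3-5]; then one or more of the literal 't', then one or more of a digit (captured as 'num'); then one or more of a non-whitespace character (lazy) (non-capturing group); then one or more of any character (captured).
2 groups means the one result is a tuple of 2 captured strings — 1 here.

[('t854', 'a-i030303mXt83tt02f@e0003be45tt9iixptvu')]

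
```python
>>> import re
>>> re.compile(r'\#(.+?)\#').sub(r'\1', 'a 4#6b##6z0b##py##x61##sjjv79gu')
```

'a 46b6z0bpyx61#sjjv79gu'

Each match is replaced using the text its own group 1 captured.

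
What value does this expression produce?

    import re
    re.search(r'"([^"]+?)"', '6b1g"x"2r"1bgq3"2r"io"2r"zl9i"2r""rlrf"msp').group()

The match spans [4:7] → '"x"'.

'"x"'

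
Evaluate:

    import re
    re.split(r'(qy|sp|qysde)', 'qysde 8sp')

Alternation isn't longest-match — the leftmost alternative that fits at this position is chosen.
Matches to split on: at [0:2] → 'qy'; at [7:9] → 'sp'.
With a capturing group present, the delimiter's captured portion is kept in the result list.

['', 'qy', 'sde 8', 'sp', '']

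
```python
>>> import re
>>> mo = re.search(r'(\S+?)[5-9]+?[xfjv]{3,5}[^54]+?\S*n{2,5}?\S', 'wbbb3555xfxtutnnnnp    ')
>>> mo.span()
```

(0, 19)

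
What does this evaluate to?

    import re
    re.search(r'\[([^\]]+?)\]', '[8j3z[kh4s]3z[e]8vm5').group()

'[8j3z[kh4s]'

The match spans [0:11] → '[8j3z[kh4s]'.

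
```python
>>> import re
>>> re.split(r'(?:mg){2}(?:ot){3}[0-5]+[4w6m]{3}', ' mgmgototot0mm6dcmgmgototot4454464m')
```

[' ', 'dc', '']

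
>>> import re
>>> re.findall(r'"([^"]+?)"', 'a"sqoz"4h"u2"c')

['sqoz', 'u2']

Because there's exactly one group, `findall` drops the full match and keeps group 1 from each hit.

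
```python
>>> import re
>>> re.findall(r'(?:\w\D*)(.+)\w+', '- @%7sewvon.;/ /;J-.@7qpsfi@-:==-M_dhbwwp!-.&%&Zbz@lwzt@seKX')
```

['7qpsfi@-:==-M_dhbwwp!-.&%&Zbz@lwzt@seK']

The pattern matches a word character, then zero or more of a non-digit (non-capturing group); then one or more of any character (captured); then one or more of a word character.
With a single group, `findall` returns only what that group captured — 1 item.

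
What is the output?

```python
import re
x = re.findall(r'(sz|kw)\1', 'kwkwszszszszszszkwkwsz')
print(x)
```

A backreference is literal: `\1` must see the identical characters the first group matched.
Walking the string: at [0:4] match 'kwkw', group 1 = 'kw'; at [4:8] match 'szsz', group 1 = 'sz'; at [8:12] match 'szsz', group 1 = 'sz'; at [12:16] match 'szsz', group 1 = 'sz'; at [16:20] match 'kwkw', group 1 = 'kw'.
Because there's exactly one group, `findall` drops the full match and keeps group 1 from each hit.

['kw', 'sz', 'sz', 'sz', 'kw']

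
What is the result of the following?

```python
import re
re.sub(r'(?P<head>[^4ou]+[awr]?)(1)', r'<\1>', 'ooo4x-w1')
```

'ooo4<x-w>'

The pattern matches one or more of any character except [4ou], then optionally one of [awr] (captured as 'head'); then a literal '1' (captured).
Matches: at [4:8] → 'x-w1'.
The replacement refers to a captured group, so each match is rewritten using its own captured text.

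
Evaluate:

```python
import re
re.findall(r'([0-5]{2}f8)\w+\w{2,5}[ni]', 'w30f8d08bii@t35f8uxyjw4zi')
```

This matches exactly 2 of a character in [0-5], then the literal 'f8' (captured); then one or more of a word character, then 2 to 5 of a word character, then one of [ni].
Walking the string: at [1:11] match '30f8d08bii', group 1 = '30f8'; at [13:25] match '35f8uxyjw4zi', group 1 = '35f8'.
`findall` collects group 1 from each match (2 total).

['30f8', '35f8']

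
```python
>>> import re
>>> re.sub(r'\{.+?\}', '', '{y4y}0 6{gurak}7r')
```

With the lazy modifier that quantifier settles for the fewest repetitions that let the rest of the pattern succeed (the atoms after it are unaffected and can still be greedy).
Matches: at [0:5] → '{y4y}'; at [8:15] → '{gurak}'.
`sub` substitutes '' at each match site.

'0 67r'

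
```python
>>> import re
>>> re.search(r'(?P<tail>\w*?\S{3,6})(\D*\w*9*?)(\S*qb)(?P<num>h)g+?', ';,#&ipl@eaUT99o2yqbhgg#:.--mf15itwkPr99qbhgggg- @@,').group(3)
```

'#:.--mf15itwkPr99qb'

Pattern: zero or more of a word character (lazy), then 3 to 6 of a non-whitespace character (captured as 'tail'); then zero or more of a non-digit, then zero or more of a word character, then zero or more of a literal '9' (lazy) (captured); then zero or more of a non-whitespace character, then the literal 'qb' (captured); then a literal 'h' (captured as 'num'); then one or more of a literal 'g' (lazy).
Lazy quantifiers expand one character at a time until the remainder of the pattern can match.
`re.search` tries every starting position until one works.
The match spans [0:43] → ';,#&ipl@eaUT99o2yqbhgg#:.--mf15itwkPr99qbhg'.
Captured: group 1 = ';,#&ip', group 2 = 'l@eaUT99o2yqbhgg', group 3 = '#:.--mf15itwkPr99qb', group 4 = 'h'.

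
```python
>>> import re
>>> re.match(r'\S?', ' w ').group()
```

''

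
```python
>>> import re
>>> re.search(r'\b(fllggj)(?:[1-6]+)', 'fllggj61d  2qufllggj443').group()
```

'fllggj61'

Pattern: a word boundary (`\b`, zero-width); then the literal 'fll', then the literal 'ggj' (captured); then one or more of a character in [1-6] (non-capturing group).
Unlike `match`, `search` isn't anchored — it looks for the pattern anywhere in the string.
The match spans [0:8] → 'fllggj61'.
Captured: group 1 = 'fllggj'.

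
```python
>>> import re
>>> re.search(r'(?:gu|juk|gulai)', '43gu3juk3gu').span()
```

(2, 4)

The match spans [2:4] → 'gu'.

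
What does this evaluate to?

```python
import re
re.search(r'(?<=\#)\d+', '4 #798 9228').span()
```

The positive lookaround only admits positions where the adjacent text matches; those characters stay outside the span.
`re.search` scans for the first position where the pattern succeeds.
The match spans [3:6] → '798'.

(3, 6)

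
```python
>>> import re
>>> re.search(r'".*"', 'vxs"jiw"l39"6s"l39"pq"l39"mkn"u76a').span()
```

`re.search` scans for the first position where the pattern succeeds.
The match spans [3:30] → '"jiw"l39"6s"l39"pq"l39"mkn"'.

(3, 30)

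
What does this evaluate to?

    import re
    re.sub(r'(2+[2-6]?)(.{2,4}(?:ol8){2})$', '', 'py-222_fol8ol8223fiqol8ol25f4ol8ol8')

This matches one or more of a literal '2', then optionally a character in [2-6] (captured); then 2 to 4 of any character, then the literal 'ol8' repeated 2 times (captured); then anchored at the end.
`sub` substitutes '' at each match site.

'py-222_fol8ol8223fiqol8ol'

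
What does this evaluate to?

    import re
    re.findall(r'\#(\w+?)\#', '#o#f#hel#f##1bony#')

Walking the string: at [0:3] match '#o#', group 1 = 'o'; at [4:9] match '#hel#', group 1 = 'hel'; at [11:18] match '#1bony#', group 1 = '1bony'.
Because there's exactly one group, `findall` drops the full match and keeps group 1 from each hit.

['o', 'hel', '1bony']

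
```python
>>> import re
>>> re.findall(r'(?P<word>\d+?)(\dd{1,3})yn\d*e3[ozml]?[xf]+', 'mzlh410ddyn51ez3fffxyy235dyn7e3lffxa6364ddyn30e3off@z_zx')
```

[('23', '5d'), ('636', '4dd')]

Pattern: one or more of a digit (lazy) (captured as 'word'); then a digit, then 1 to 3 of the literal 'd' (captured); then the literal 'yn', then zero or more of a digit; then the literal 'e3', then optionally one of [ozml]; then one or more of one of [xf].
Walking the string: at [22:35] match '235dyn7e3lffx', groups = ('23', '5d'); at [36:51] match '6364ddyn30e3off', groups = ('636', '4dd').
`findall` packs the 2 group values into a tuple for every match.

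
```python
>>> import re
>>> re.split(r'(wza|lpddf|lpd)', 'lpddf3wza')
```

['', 'lpddf', '3', 'wza', '']

Branches in `(...|...)` are attempted left-to-right; the first branch that allows the whole pattern to succeed is taken.
`re.split` interleaves the captured-group text with the surrounding fragments.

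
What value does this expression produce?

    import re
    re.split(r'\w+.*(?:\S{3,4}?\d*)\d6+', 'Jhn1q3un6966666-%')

['', '-%']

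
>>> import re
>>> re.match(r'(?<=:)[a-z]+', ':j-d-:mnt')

The `(?=…)`/`(?<=…)` assertion just peeks at neighbouring text; it doesn't advance the match position.
`match` is anchored at position 0; if the pattern doesn't fit there, it returns None.
Here position 0 doesn't satisfy it, so the call returns None.

None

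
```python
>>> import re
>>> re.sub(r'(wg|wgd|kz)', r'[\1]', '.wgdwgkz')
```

Alternation tries branches left to right and keeps the first one that lets the overall match succeed at that position.
`\1` in the replacement pulls in group 1's text for each match.

'.[wg]d[wg][kz]'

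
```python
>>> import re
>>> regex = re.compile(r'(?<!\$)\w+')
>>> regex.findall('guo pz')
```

['guo', 'pz']

`(?!…)`/`(?<!…)` only lets a position through if the neighbouring text does NOT match; no characters are consumed.
Since nothing is captured, `findall` lists the 2 matched substrings directly.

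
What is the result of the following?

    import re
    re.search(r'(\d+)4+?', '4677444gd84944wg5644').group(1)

This matches one or more of a digit (captured); then one or more of a literal '4' (lazy).
`search` walks the string left to right and returns the first match it finds.
The match spans [0:7] → '4677444'.
Captured: group 1 = '467744'.

'467744'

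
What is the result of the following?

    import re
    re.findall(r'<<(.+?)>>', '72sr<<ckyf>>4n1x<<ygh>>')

With the lazy modifier that quantifier settles for the fewest repetitions that let the rest of the pattern succeed (the atoms after it are unaffected and can still be greedy).
One capturing group, so `findall` returns just the captured substring from each match — 2 in all.

['ckyf', 'ygh']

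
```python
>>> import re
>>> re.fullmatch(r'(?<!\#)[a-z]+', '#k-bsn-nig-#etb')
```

`re.fullmatch` requires the pattern to consume the entire string.
Here there's no way to consume every character, so the call returns None.

None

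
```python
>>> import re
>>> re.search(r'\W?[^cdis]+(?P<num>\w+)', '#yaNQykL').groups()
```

('L',)

The match spans [0:8] → '#yaNQykL'.
Captured: group 1 = 'L'.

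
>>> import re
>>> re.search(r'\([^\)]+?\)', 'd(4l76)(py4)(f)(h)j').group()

'(4l76)'

The match spans [1:7] → '(4l76)'.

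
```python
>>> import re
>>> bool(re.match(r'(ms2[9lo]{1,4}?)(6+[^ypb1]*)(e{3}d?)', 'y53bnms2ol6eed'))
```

False

Pattern: the literal 'ms2', then 1 to 4 of one of [9lo] (lazy) (captured); then one or more of the literal '6', then zero or more of any character except [ypb1] (captured); then exactly 3 of a literal 'e', then optionally the literal 'd' (captured).
`match` is anchored at position 0; if the pattern doesn't fit there, it returns None.
Here position 0 doesn't satisfy it, so the call returns None, and `bool(None)` is False.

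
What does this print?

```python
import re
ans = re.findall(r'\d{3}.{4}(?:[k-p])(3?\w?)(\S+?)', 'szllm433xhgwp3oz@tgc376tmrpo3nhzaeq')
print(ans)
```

[('3o', 'z'), ('3n', 'h')]

Multiple groups make `findall` return tuples — one 2-tuple for each match.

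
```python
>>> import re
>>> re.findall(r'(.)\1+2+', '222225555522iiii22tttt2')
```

`\1` has to match the exact text group 1 already captured.
Matches: at [0:5] match '22222', group 1 = '2'; at [5:12] match '5555522', group 1 = '5'; at [12:18] match 'iiii22', group 1 = 'i'; at [18:23] match 'tttt2', group 1 = 't'.
With a single group, `findall` returns only what that group captured — 4 items.

['2', '5', 'i', 't']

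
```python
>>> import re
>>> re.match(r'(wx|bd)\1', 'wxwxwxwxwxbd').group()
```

'wxwx'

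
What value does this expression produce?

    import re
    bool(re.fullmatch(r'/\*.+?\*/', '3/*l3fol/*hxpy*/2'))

For `fullmatch`, every character of the input must be accounted for by the pattern.
Here there's no way to consume every character, so the call returns None, and `bool(None)` is False.

False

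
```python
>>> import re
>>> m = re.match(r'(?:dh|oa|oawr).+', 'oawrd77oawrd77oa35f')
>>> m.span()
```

With `match`, the pattern is implicitly anchored at the beginning.
The match spans [0:19] → 'oawrd77oawrd77oa35f'.

(0, 19)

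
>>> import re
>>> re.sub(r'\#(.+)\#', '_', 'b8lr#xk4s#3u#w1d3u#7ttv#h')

Each match is replaced by '_'.

'b8lr_h'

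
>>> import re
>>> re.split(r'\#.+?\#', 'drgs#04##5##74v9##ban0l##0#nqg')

Matches to split on: at [4:8] → '#04#'; at [8:11] → '#5#'; at [11:17] → '#74v9#'; at [17:24] → '#ban0l#'; at [24:27] → '#0#'.
Each match becomes a cut point; 6 segments remain.

['drgs', '', '', '', '', 'nqg']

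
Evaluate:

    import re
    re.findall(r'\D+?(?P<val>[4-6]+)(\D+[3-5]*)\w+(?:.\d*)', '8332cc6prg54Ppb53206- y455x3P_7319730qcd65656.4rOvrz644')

This matches one or more of a non-digit (lazy); then one or more of a character in [4-6] (captured as 'val'); then one or more of a non-digit, then zero or more of a character in [3-5] (captured); then one or more of a word character; then any character, then zero or more of a digit (non-capturing group).
Walking the string: at [4:21] match 'cc6prg54Ppb53206-', groups = ('6', 'prg54'); at [21:47] match ' y455x3P_7319730qcd65656.4', groups = ('455', 'x3').
With 2 capturing groups, `findall` returns a 2-tuple per match.

[('6', 'prg54'), ('455', 'x3')]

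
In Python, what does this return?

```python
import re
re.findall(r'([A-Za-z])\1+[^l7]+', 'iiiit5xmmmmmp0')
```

['i']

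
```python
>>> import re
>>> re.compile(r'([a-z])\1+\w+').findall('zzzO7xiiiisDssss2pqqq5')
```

['z']

After group 1 captures some text, `\1` only succeeds where that same text appears again.
Scanning left to right: at [0:22] match 'zzzO7xiiiisDssss2pqqq5', group 1 = 'z'.
With a single group, `findall` returns only what that group captured — 1 item.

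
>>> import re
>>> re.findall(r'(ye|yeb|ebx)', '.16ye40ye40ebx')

['ye', 'ye', 'ebx']

Scanning left to right: at [3:5] match 'ye', group 1 = 'ye'; at [7:9] match 'ye', group 1 = 'ye'; at [11:14] match 'ebx', group 1 = 'ebx'.
With a single group, `findall` returns only what that group captured — 3 items.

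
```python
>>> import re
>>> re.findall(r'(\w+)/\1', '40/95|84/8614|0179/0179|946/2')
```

['0179']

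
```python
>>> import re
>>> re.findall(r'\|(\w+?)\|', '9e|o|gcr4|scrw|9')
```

One capturing group, so `findall` returns just the captured substring from each match — 2 in all.

['o', 'scrw']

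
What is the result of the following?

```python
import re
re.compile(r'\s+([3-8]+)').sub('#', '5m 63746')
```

Pattern: one or more of whitespace; then one or more of a character in [3-8] (captured).
Every occurrence is swapped for '#'.

'5m#'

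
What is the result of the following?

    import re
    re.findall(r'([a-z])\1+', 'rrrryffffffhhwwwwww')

After group 1 captures some text, `\1` only succeeds where that same text appears again.
With a single group, `findall` returns only what that group captured — 4 items.

['r', 'f', 'h', 'w']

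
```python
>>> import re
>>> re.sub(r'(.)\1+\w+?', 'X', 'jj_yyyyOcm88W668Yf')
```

'XXcmXXYf'

`\1` is not a pattern — it's the concrete string captured by group 1, re-applied verbatim.
Matches: at [0:3] → 'jj_'; at [3:8] → 'yyyyO'; at [10:13] → '88W'; at [13:16] → '668'.
Every occurrence is swapped for 'X'.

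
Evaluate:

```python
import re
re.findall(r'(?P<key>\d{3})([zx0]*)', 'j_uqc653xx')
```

The pattern matches exactly 3 of a digit (captured as 'key'); then zero or more of one of [zx0] (captured).
Matches: at [5:10] match '653xx', groups = ('653', 'xx').
Multiple groups make `findall` return tuples — one 2-tuple for the one match.

[('653', 'xx')]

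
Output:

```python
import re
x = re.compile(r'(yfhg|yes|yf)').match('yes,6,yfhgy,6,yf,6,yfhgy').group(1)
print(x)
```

yes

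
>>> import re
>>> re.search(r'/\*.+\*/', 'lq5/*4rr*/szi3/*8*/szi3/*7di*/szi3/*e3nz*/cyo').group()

The match spans [3:42] → '/*4rr*/szi3/*8*/szi3/*7di*/szi3/*e3nz*/'.

'/*4rr*/szi3/*8*/szi3/*7di*/szi3/*e3nz*/'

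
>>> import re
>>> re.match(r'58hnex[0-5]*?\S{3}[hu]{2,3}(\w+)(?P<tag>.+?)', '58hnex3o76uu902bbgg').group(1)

'902bbg'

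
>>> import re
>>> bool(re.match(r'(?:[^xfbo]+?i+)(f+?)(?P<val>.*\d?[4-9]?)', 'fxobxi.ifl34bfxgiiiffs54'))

`re.match` only tries the pattern at the start of the string.
Here position 0 doesn't satisfy it, so the call returns None, and `bool(None)` is False.

False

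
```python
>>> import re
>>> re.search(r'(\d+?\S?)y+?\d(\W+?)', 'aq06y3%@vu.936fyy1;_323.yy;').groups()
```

('06', '%')

Pattern: one or more of a digit (lazy), then optionally a non-whitespace character (captured); then one or more of the literal 'y' (lazy), then a digit; then one or more of a non-word character (lazy) (captured).
`re.search` tries every starting position until one works.
The match spans [2:7] → '06y3%'.
Captured: group 1 = '06', group 2 = '%'.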